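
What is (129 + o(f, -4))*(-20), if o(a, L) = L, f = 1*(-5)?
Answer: -2500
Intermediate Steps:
f = -5
(129 + o(f, -4))*(-20) = (129 - 4)*(-20) = 125*(-20) = -2500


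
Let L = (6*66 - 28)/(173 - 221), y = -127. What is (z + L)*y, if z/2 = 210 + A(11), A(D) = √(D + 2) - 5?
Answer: -153289/3 - 254*√13 ≈ -52012.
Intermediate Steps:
A(D) = -5 + √(2 + D) (A(D) = √(2 + D) - 5 = -5 + √(2 + D))
z = 410 + 2*√13 (z = 2*(210 + (-5 + √(2 + 11))) = 2*(210 + (-5 + √13)) = 2*(205 + √13) = 410 + 2*√13 ≈ 417.21)
L = -23/3 (L = (396 - 28)/(-48) = 368*(-1/48) = -23/3 ≈ -7.6667)
(z + L)*y = ((410 + 2*√13) - 23/3)*(-127) = (1207/3 + 2*√13)*(-127) = -153289/3 - 254*√13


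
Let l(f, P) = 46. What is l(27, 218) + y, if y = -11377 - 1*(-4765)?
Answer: -6566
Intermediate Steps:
y = -6612 (y = -11377 + 4765 = -6612)
l(27, 218) + y = 46 - 6612 = -6566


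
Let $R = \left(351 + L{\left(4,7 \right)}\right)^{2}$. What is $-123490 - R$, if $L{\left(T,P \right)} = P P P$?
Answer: $-605126$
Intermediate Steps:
$L{\left(T,P \right)} = P^{3}$ ($L{\left(T,P \right)} = P^{2} P = P^{3}$)
$R = 481636$ ($R = \left(351 + 7^{3}\right)^{2} = \left(351 + 343\right)^{2} = 694^{2} = 481636$)
$-123490 - R = -123490 - 481636 = -605126$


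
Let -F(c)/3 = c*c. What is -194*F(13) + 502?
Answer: 98860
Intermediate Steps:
F(c) = -3*c² (F(c) = -3*c*c = -3*c²)
-194*F(13) + 502 = -(-582)*13² + 502 = -(-582)*169 + 502 = -194*(-507) + 502 = 98358 + 502 = 98860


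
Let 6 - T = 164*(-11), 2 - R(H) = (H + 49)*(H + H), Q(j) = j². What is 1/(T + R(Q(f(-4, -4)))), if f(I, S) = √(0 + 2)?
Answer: 1/1608 ≈ 0.00062189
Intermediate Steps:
f(I, S) = √2
R(H) = 2 - 2*H*(49 + H) (R(H) = 2 - (H + 49)*(H + H) = 2 - (49 + H)*2*H = 2 - 2*H*(49 + H))
T = 1810 (T = 6 - 164*(-11) = 6 - 1*(-1804) = 6 + 1804 = 1810)
1/(T + R(Q(f(-4, -4)))) = 1/(1810 + (2 - 98*(√2)² - 2*((√2)²)²)) = 1/(1810 + (2 - 98*2 - 2*2²)) = 1/(1810 + (2 - 196 - 2*4)) = 1/(1810 + (2 - 196 - 8)) = 1/(1810 - 202) = 1/1608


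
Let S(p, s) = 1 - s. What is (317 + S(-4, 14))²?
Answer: 92416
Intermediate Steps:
(317 + S(-4, 14))² = (317 + (1 - 1*14))² = (317 + (1 - 14))² = (317 - 13)² = 304² = 92416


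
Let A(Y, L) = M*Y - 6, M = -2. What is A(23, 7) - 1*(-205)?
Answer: 153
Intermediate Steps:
A(Y, L) = -6 - 2*Y (A(Y, L) = -2*Y - 6 = -6 - 2*Y)
A(23, 7) - 1*(-205) = (-6 - 2*23) - 1*(-205) = (-6 - 46) + 205 = -52 + 205 = 153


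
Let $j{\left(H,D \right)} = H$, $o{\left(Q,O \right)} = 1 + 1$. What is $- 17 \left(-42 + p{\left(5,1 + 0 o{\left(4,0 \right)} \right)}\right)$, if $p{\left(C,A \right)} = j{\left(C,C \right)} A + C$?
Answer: $544$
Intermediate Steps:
$o{\left(Q,O \right)} = 2$
$p{\left(C,A \right)} = C + A C$ ($p{\left(C,A \right)} = C A + C = A C + C = C + A C$)
$- 17 \left(-42 + p{\left(5,1 + 0 o{\left(4,0 \right)} \right)}\right) = - 17 \left(-42 + 5 \left(1 + \left(1 + 0 \cdot 2\right)\right)\right) = - 17 \left(-42 + 5 \left(1 + \left(1 + 0\right)\right)\right) = - 17 \left(-42 + 5 \left(1 + 1\right)\right) = - 17 \left(-42 + 5 \cdot 2\right) = - 17 \left(-42 + 10\right) = \left(-17\right) \left(-32\right) = 544$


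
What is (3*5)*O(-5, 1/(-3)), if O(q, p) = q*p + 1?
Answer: 40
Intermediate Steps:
O(q, p) = 1 + p*q (O(q, p) = p*q + 1 = 1 + p*q)
(3*5)*O(-5, 1/(-3)) = (3*5)*(1 - 5/(-3)) = 15*(1 - 1/3*(-5)) = 15*(1 + 5/3) = 15*(8/3) = 40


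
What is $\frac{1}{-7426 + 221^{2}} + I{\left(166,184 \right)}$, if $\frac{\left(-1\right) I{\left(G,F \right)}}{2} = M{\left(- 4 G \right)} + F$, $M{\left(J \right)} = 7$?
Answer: $- \frac{15820529}{41415} \approx -382.0$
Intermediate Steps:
$I{\left(G,F \right)} = -14 - 2 F$ ($I{\left(G,F \right)} = - 2 \left(7 + F\right) = -14 - 2 F$)
$\frac{1}{-7426 + 221^{2}} + I{\left(166,184 \right)} = \frac{1}{-7426 + 221^{2}} - 382 = \frac{1}{-7426 + 48841} - 382 = \frac{1}{41415} - 382 = - \frac{15820529}{41415}$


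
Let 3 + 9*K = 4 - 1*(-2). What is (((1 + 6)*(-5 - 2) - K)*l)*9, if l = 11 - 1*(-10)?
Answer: -9324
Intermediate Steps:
l = 21 (l = 11 + 10 = 21)
K = ⅓ (K = -⅓ + (4 - 1*(-2))/9 = -⅓ + (4 + 2)/9 = -⅓ + (⅑)*6 = -⅓ + ⅔ = ⅓ ≈ 0.33333)
(((1 + 6)*(-5 - 2) - K)*l)*9 = (((1 + 6)*(-5 - 2) - 1*⅓)*21)*9 = ((7*(-7) - ⅓)*21)*9 = ((-49 - ⅓)*21)*9 = -148/3*21*9 = -1036*9 = -9324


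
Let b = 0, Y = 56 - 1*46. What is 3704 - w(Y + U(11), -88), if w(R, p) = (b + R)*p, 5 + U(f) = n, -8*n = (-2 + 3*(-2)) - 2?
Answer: 4254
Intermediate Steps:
Y = 10 (Y = 56 - 46 = 10)
n = 5/4 (n = -((-2 + 3*(-2)) - 2)/8 = -((-2 - 6) - 2)/8 = -(-8 - 2)/8 = -⅛*(-10) = 5/4 ≈ 1.2500)
U(f) = -15/4 (U(f) = -5 + 5/4 = -15/4)
w(R, p) = R*p (w(R, p) = (0 + R)*p = R*p)
3704 - w(Y + U(11), -88) = 3704 - (10 - 15/4)*(-88) = 3704 - 25*(-88)/4 = 3704 - 1*(-550) = 3704 + 550 = 4254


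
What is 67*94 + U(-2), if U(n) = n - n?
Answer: 6298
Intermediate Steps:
U(n) = 0
67*94 + U(-2) = 67*94 + 0 = 6298 + 0 = 6298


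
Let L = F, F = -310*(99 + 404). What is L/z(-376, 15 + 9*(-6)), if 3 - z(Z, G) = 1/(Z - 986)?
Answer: -212376660/4087 ≈ -51964.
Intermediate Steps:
z(Z, G) = 3 - 1/(-986 + Z) (z(Z, G) = 3 - 1/(Z - 986) = 3 - 1/(-986 + Z))
F = -155930 (F = -310*503 = -155930)
L = -155930
L/z(-376, 15 + 9*(-6)) = -155930*(-986 - 376)/(-2959 + 3*(-376)) = -155930*(-1362/(-2959 - 1128)) = -155930/((-1/1362*(-4087))) = -155930/4087/1362 = -155930*1362/4087 = -212376660/4087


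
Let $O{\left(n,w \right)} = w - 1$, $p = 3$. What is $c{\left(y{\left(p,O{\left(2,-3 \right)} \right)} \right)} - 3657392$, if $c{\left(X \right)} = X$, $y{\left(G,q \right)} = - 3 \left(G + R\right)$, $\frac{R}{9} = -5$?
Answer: $-3657266$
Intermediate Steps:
$R = -45$ ($R = 9 \left(-5\right) = -45$)
$O{\left(n,w \right)} = -1 + w$ ($O{\left(n,w \right)} = w - 1 = -1 + w$)
$y{\left(G,q \right)} = 135 - 3 G$ ($y{\left(G,q \right)} = - 3 \left(G - 45\right) = - 3 \left(-45 + G\right) = 135 - 3 G$)
$c{\left(y{\left(p,O{\left(2,-3 \right)} \right)} \right)} - 3657392 = \left(135 - 9\right) - 3657392 = 126 - 3657392 = -3657266$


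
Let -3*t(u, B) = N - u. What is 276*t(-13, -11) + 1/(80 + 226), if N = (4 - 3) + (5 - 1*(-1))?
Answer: -563039/306 ≈ -1840.0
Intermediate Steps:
N = 7 (N = 1 + (5 + 1) = 1 + 6 = 7)
t(u, B) = -7/3 + u/3 (t(u, B) = -(7 - u)/3 = -7/3 + u/3)
276*t(-13, -11) + 1/(80 + 226) = 276*(-7/3 + (1/3)*(-13)) + 1/(80 + 226) = 276*(-7/3 - 13/3) + 1/306 = 276*(-20/3) + 1/306 = -1840 + 1/306 = -563039/306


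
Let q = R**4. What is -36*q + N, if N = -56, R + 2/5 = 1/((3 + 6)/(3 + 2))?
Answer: -25524604/455625 ≈ -56.021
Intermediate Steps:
R = 7/45 (R = -2/5 + 1/((3 + 6)/(3 + 2)) = -2/5 + 1/(9/5) = -2/5 + 5/9 = 7/45 ≈ 0.15556)
q = 2401/4100625 (q = (7/45)**4 = 2401/4100625 ≈ 0.00058552)
-36*q + N = -36*2401/4100625 - 56 = -9604/455625 - 56 = -25524604/455625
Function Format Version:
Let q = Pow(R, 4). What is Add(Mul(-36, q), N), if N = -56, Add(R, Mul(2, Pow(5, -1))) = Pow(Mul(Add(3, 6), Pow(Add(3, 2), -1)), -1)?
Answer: Rational(-25524604, 455625) ≈ -56.021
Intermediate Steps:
R = Rational(7, 45) (R = Add(Rational(-2, 5), Pow(Mul(Add(3, 6), Pow(Add(3, 2), -1)), -1)) = Add(Rational(-2, 5), Pow(Mul(9, Pow(5, -1)), -1)) = Add(Rational(-2, 5), Pow(Mul(9, Rational(1, 5)), -1)) = Add(Rational(-2, 5), Pow(Rational(9, 5), -1)) = Add(Rational(-2, 5), Rational(5, 9)) = Rational(7, 45) ≈ 0.15556)
q = Rational(2401, 4100625) (q = Pow(Rational(7, 45), 4) = Rational(2401, 4100625) ≈ 0.00058552)
Add(Mul(-36, q), N) = Add(Mul(-36, Rational(2401, 4100625)), -56) = Add(Rational(-9604, 455625), -56) = Rational(-25524604, 455625)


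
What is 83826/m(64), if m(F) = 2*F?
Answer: 41913/64 ≈ 654.89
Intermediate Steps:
83826/m(64) = 83826/((2*64)) = 83826/128 = 83826*(1/128) = 41913/64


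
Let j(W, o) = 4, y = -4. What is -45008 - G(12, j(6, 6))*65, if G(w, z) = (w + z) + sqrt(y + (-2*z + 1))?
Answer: -46048 - 65*I*sqrt(11) ≈ -46048.0 - 215.58*I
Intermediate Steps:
G(w, z) = w + z + sqrt(-3 - 2*z) (G(w, z) = (w + z) + sqrt(-4 + (-2*z + 1)) = (w + z) + sqrt(-4 + (1 - 2*z)) = (w + z) + sqrt(-3 - 2*z) = w + z + sqrt(-3 - 2*z))
-45008 - G(12, j(6, 6))*65 = -45008 - (12 + 4 + sqrt(-3 - 2*4))*65 = -45008 - (12 + 4 + sqrt(-3 - 8))*65 = -45008 - (12 + 4 + sqrt(-11))*65 = -45008 - (12 + 4 + I*sqrt(11))*65 = -45008 - (16 + I*sqrt(11))*65 = -45008 - (1040 + 65*I*sqrt(11)) = -45008 + (-1040 - 65*I*sqrt(11)) = -46048 - 65*I*sqrt(11)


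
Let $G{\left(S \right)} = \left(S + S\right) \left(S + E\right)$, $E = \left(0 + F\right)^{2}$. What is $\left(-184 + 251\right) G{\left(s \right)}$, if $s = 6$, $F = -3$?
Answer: $12060$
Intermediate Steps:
$E = 9$ ($E = \left(0 - 3\right)^{2} = \left(-3\right)^{2} = 9$)
$G{\left(S \right)} = 2 S \left(9 + S\right)$ ($G{\left(S \right)} = \left(S + S\right) \left(S + 9\right) = 2 S \left(9 + S\right)$)
$\left(-184 + 251\right) G{\left(s \right)} = \left(-184 + 251\right) 2 \cdot 6 \left(9 + 6\right) = 67 \cdot 2 \cdot 6 \cdot 15 = 67 \cdot 180 = 12060$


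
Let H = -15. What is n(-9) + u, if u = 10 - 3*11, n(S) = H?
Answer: -38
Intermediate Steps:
n(S) = -15
u = -23 (u = 10 - 33 = -23)
n(-9) + u = -15 - 23 = -38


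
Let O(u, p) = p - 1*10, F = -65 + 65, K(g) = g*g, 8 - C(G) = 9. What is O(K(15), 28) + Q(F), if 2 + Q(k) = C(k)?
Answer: 15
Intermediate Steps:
C(G) = -1 (C(G) = 8 - 1*9 = 8 - 9 = -1)
K(g) = g**2
F = 0
O(u, p) = -10 + p (O(u, p) = p - 10 = -10 + p)
Q(k) = -3 (Q(k) = -2 - 1 = -3)
O(K(15), 28) + Q(F) = (-10 + 28) - 3 = 18 - 3 = 15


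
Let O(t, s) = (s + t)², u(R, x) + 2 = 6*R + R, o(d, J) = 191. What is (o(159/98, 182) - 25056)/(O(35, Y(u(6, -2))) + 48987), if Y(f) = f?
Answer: -24865/54612 ≈ -0.45530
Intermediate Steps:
u(R, x) = -2 + 7*R (u(R, x) = -2 + (6*R + R) = -2 + 7*R)
(o(159/98, 182) - 25056)/(O(35, Y(u(6, -2))) + 48987) = (191 - 25056)/(((-2 + 7*6) + 35)² + 48987) = -24865/(((-2 + 42) + 35)² + 48987) = -24865/((40 + 35)² + 48987) = -24865/(75² + 48987) = -24865/(5625 + 48987) = -24865/54612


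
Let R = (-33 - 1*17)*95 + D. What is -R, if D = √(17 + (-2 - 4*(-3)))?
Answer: 4750 - 3*√3 ≈ 4744.8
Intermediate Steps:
D = 3*√3 (D = √(17 + (-2 + 12)) = √(17 + 10) = √27 = 3*√3 ≈ 5.1962)
R = -4750 + 3*√3 (R = (-33 - 1*17)*95 + 3*√3 = (-33 - 17)*95 + 3*√3 = -50*95 + 3*√3 = -4750 + 3*√3 ≈ -4744.8)
-R = -(-4750 + 3*√3) = 4750 - 3*√3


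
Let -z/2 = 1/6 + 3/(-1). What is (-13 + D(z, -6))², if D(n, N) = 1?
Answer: 144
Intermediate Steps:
z = 17/3 (z = -2*(1/6 + 3/(-1)) = -2*(1*(⅙) + 3*(-1)) = -2*(⅙ - 3) = -2*(-17/6) = 17/3 ≈ 5.6667)
(-13 + D(z, -6))² = (-13 + 1)² = (-12)² = 144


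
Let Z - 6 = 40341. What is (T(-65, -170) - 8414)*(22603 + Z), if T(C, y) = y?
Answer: -540362800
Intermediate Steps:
Z = 40347 (Z = 6 + 40341 = 40347)
(T(-65, -170) - 8414)*(22603 + Z) = (-170 - 8414)*(22603 + 40347) = -8584*62950 = -540362800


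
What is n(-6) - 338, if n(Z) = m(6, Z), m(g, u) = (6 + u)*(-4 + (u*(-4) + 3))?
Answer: -338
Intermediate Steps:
m(g, u) = (-1 - 4*u)*(6 + u) (m(g, u) = (6 + u)*(-4 + (-4*u + 3)) = (6 + u)*(-4 + (3 - 4*u)) = (6 + u)*(-1 - 4*u) = (-1 - 4*u)*(6 + u))
n(Z) = -6 - 25*Z - 4*Z²
n(-6) - 338 = (-6 - 25*(-6) - 4*(-6)²) - 338 = (-6 + 150 - 4*36) - 338 = (-6 + 150 - 144) - 338 = 0 - 338 = -338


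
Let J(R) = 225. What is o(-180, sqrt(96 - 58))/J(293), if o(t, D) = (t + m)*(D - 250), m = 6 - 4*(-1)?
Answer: 1700/9 - 34*sqrt(38)/45 ≈ 184.23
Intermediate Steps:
m = 10 (m = 6 + 4 = 10)
o(t, D) = (-250 + D)*(10 + t) (o(t, D) = (t + 10)*(D - 250) = (10 + t)*(-250 + D) = (-250 + D)*(10 + t))
o(-180, sqrt(96 - 58))/J(293) = (-2500 - 250*(-180) + 10*sqrt(96 - 58) + sqrt(96 - 58)*(-180))/225 = (-2500 + 45000 + 10*sqrt(38) + sqrt(38)*(-180))*(1/225) = (-2500 + 45000 + 10*sqrt(38) - 180*sqrt(38))*(1/225) = (42500 - 170*sqrt(38))*(1/225) = 1700/9 - 34*sqrt(38)/45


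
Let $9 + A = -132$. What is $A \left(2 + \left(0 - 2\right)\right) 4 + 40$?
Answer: $40$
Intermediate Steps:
$A = -141$ ($A = -9 - 132 = -141$)
$A \left(2 + \left(0 - 2\right)\right) 4 + 40 = - 141 \left(2 + \left(0 - 2\right)\right) 4 + 40 = - 141 \left(2 - 2\right) 4 + 40 = - 141 \cdot 0 \cdot 4 + 40 = \left(-141\right) 0 + 40 = 0 + 40 = 40$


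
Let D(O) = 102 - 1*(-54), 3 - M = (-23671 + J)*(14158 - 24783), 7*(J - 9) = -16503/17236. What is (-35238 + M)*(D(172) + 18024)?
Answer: -137883460377694275/30163 ≈ -4.5713e+12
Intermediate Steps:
J = 1069365/120652 (J = 9 + (-16503/17236)/7 = 9 + (-16503*1/17236)/7 = 9 + (⅐)*(-16503/17236) = 9 - 16503/120652 = 1069365/120652 ≈ 8.8632)
M = -30333143487419/120652 (M = 3 - (-23671 + 1069365/120652)*(14158 - 24783) = 3 - (-2854884127)*(-10625)/120652 = 3 - 1*30333143849375/120652 = 3 - 30333143849375/120652 = -30333143487419/120652 ≈ -2.5141e+8)
D(O) = 156 (D(O) = 102 + 54 = 156)
(-35238 + M)*(D(172) + 18024) = (-35238 - 30333143487419/120652)*(156 + 18024) = -30337395022595/120652*18180 = -137883460377694275/30163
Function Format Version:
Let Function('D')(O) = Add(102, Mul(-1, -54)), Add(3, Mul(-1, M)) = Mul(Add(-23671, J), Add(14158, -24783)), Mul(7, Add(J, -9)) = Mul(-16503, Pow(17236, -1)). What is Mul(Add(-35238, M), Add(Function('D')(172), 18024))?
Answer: Rational(-137883460377694275, 30163) ≈ -4.5713e+12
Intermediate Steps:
J = Rational(1069365, 120652) (J = Add(9, Mul(Rational(1, 7), Mul(-16503, Pow(17236, -1)))) = Add(9, Mul(Rational(1, 7), Mul(-16503, Rational(1, 17236)))) = Add(9, Mul(Rational(1, 7), Rational(-16503, 17236))) = Add(9, Rational(-16503, 120652)) = Rational(1069365, 120652) ≈ 8.8632)
M = Rational(-30333143487419, 120652) (M = Add(3, Mul(-1, Mul(Add(-23671, Rational(1069365, 120652)), Add(14158, -24783)))) = Add(3, Mul(-1, Mul(Rational(-2854884127, 120652), -10625))) = Add(3, Mul(-1, Rational(30333143849375, 120652))) = Add(3, Rational(-30333143849375, 120652)) = Rational(-30333143487419, 120652) ≈ -2.5141e+8)
Function('D')(O) = 156 (Function('D')(O) = Add(102, 54) = 156)
Mul(Add(-35238, M), Add(Function('D')(172), 18024)) = Mul(Add(-35238, Rational(-30333143487419, 120652)), Add(156, 18024)) = Mul(Rational(-30337395022595, 120652), 18180) = Rational(-137883460377694275, 30163)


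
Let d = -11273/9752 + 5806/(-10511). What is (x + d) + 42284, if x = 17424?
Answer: 266090880607/4456664 ≈ 59706.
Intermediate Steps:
d = -7613505/4456664 (d = -11273*1/9752 + 5806*(-1/10511) = -11273/9752 - 5806/10511 = -7613505/4456664 ≈ -1.7083)
(x + d) + 42284 = (17424 - 7613505/4456664) + 42284 = 77645300031/4456664 + 42284 = 266090880607/4456664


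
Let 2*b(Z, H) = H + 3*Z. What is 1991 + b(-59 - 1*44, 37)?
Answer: 1855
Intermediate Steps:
b(Z, H) = H/2 + 3*Z/2 (b(Z, H) = (H + 3*Z)/2 = H/2 + 3*Z/2)
1991 + b(-59 - 1*44, 37) = 1991 + ((½)*37 + 3*(-59 - 1*44)/2) = 1991 + (37/2 + 3*(-59 - 44)/2) = 1991 + (37/2 + (3/2)*(-103)) = 1991 + (37/2 - 309/2) = 1991 - 136 = 1855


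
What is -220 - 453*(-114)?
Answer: 51422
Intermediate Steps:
-220 - 453*(-114) = -220 + 51642 = 51422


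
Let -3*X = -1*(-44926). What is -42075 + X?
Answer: -171151/3 ≈ -57050.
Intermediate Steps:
X = -44926/3 (X = -(-1)*(-44926)/3 = -1/3*44926 = -44926/3 ≈ -14975.)
-42075 + X = -42075 - 44926/3 = -171151/3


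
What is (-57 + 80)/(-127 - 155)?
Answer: -23/282 ≈ -0.081560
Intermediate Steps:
(-57 + 80)/(-127 - 155) = 23/(-282) = 23*(-1/282) = -23/282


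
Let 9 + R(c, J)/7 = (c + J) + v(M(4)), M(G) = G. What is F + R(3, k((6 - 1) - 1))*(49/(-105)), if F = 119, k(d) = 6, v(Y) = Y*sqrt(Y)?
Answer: 1393/15 ≈ 92.867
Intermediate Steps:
v(Y) = Y**(3/2)
R(c, J) = -7 + 7*J + 7*c (R(c, J) = -63 + 7*((c + J) + 4**(3/2)) = -63 + 7*((J + c) + 8) = -63 + 7*(8 + J + c) = -63 + (56 + 7*J + 7*c) = -7 + 7*J + 7*c)
F + R(3, k((6 - 1) - 1))*(49/(-105)) = 119 + (-7 + 7*6 + 7*3)*(49/(-105)) = 119 + (-7 + 42 + 21)*(49*(-1/105)) = 119 + 56*(-7/15) = 119 - 392/15 = 1393/15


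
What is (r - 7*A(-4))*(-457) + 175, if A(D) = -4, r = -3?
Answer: -11250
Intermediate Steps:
(r - 7*A(-4))*(-457) + 175 = (-3 - 7*(-4))*(-457) + 175 = (-3 + 28)*(-457) + 175 = 25*(-457) + 175 = -11425 + 175 = -11250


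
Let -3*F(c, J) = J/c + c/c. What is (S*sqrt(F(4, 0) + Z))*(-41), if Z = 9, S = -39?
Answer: 533*sqrt(78) ≈ 4707.3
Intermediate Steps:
F(c, J) = -1/3 - J/(3*c) (F(c, J) = -(J/c + c/c)/3 = -(J/c + 1)/3 = -(1 + J/c)/3 = -1/3 - J/(3*c))
(S*sqrt(F(4, 0) + Z))*(-41) = -39*sqrt((1/3)*(-1*0 - 1*4)/4 + 9)*(-41) = -39*sqrt((1/3)*(1/4)*(0 - 4) + 9)*(-41) = -39*sqrt((1/3)*(1/4)*(-4) + 9)*(-41) = -39*sqrt(-1/3 + 9)*(-41) = -13*sqrt(78)*(-41) = 533*sqrt(78)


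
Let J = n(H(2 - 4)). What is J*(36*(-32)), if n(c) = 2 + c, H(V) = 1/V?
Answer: -1728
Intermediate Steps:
H(V) = 1/V
J = 3/2 (J = 2 + 1/(2 - 4) = 2 + 1/(-2) = 2 - ½ = 3/2 ≈ 1.5000)
J*(36*(-32)) = 3*(36*(-32))/2 = (3/2)*(-1152) = -1728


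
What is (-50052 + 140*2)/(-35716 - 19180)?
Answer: 12443/13724 ≈ 0.90666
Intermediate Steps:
(-50052 + 140*2)/(-35716 - 19180) = (-50052 + 280)/(-54896) = -49772*(-1/54896) = 12443/13724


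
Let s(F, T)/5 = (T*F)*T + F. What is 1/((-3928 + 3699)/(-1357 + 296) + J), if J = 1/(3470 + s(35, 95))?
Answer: 1679584220/362512641 ≈ 4.6332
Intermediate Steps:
s(F, T) = 5*F + 5*F*T² (s(F, T) = 5*((T*F)*T + F) = 5*((F*T)*T + F) = 5*(F*T² + F) = 5*(F + F*T²) = 5*F + 5*F*T²)
J = 1/1583020 (J = 1/(3470 + 5*35*(1 + 95²)) = 1/(3470 + 5*35*(1 + 9025)) = 1/(3470 + 5*35*9026) = 1/(3470 + 1579550) = 1/1583020 ≈ 6.3170e-7)
1/((-3928 + 3699)/(-1357 + 296) + J) = 1/((-3928 + 3699)/(-1357 + 296) + 1/1583020) = 1/(-229/(-1061) + 1/1583020) = 1/(-229*(-1/1061) + 1/1583020) = 1/(229/1061 + 1/1583020) = 1/(362512641/1679584220) = 1679584220/362512641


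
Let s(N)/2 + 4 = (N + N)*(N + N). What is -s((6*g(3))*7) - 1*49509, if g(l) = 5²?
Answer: -8869501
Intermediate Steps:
g(l) = 25
s(N) = -8 + 8*N² (s(N) = -8 + 2*((N + N)*(N + N)) = -8 + 2*((2*N)*(2*N)) = -8 + 2*(4*N²) = -8 + 8*N²)
-s((6*g(3))*7) - 1*49509 = -(-8 + 8*((6*25)*7)²) - 1*49509 = -(-8 + 8*(150*7)²) - 49509 = -(-8 + 8*1050²) - 49509 = -(-8 + 8*1102500) - 49509 = -(-8 + 8820000) - 49509 = -1*8819992 - 49509 = -8819992 - 49509 = -8869501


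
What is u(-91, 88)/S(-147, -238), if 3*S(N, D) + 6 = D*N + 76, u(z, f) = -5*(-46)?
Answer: 345/17528 ≈ 0.019683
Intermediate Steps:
u(z, f) = 230
S(N, D) = 70/3 + D*N/3 (S(N, D) = -2 + (D*N + 76)/3 = -2 + (76 + D*N)/3 = -2 + (76/3 + D*N/3) = 70/3 + D*N/3)
u(-91, 88)/S(-147, -238) = 230/(70/3 + (1/3)*(-238)*(-147)) = 230/(70/3 + 11662) = 230/(35056/3) = 230*(3/35056) = 345/17528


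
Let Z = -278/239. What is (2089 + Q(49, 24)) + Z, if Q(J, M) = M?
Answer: 504729/239 ≈ 2111.8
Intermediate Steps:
Z = -278/239 (Z = -278*1/239 = -278/239 ≈ -1.1632)
(2089 + Q(49, 24)) + Z = (2089 + 24) - 278/239 = 2113 - 278/239 = 504729/239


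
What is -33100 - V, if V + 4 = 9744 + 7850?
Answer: -50690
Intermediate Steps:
V = 17590 (V = -4 + (9744 + 7850) = -4 + 17594 = 17590)
-33100 - V = -33100 - 1*17590 = -33100 - 17590 = -50690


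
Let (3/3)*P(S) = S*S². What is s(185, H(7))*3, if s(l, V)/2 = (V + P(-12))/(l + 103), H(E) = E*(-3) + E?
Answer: -871/24 ≈ -36.292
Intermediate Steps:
H(E) = -2*E (H(E) = -3*E + E = -2*E)
P(S) = S³ (P(S) = S*S² = S³)
s(l, V) = 2*(-1728 + V)/(103 + l) (s(l, V) = 2*((V + (-12)³)/(l + 103)) = 2*((V - 1728)/(103 + l)) = 2*((-1728 + V)/(103 + l)) = 2*(-1728 + V)/(103 + l))
s(185, H(7))*3 = (2*(-1728 - 2*7)/(103 + 185))*3 = (2*(-1728 - 14)/288)*3 = (2*(1/288)*(-1742))*3 = -871/72*3 = -871/24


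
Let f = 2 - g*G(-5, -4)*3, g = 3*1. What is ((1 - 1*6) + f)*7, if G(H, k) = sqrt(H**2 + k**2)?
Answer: -21 - 63*sqrt(41) ≈ -424.40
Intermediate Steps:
g = 3
f = 2 - 9*sqrt(41) (f = 2 - 3*sqrt((-5)**2 + (-4)**2)*3 = 2 - 3*sqrt(25 + 16)*3 = 2 - 3*sqrt(41)*3 = 2 - 9*sqrt(41) ≈ -55.628)
((1 - 1*6) + f)*7 = ((1 - 1*6) + (2 - 9*sqrt(41)))*7 = ((1 - 6) + (2 - 9*sqrt(41)))*7 = (-5 + (2 - 9*sqrt(41)))*7 = (-3 - 9*sqrt(41))*7 = -21 - 63*sqrt(41)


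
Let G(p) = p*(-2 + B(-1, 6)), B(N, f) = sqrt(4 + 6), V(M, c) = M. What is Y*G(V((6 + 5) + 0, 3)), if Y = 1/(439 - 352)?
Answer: -22/87 + 11*sqrt(10)/87 ≈ 0.14695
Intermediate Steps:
B(N, f) = sqrt(10)
Y = 1/87 ≈ 0.011494
G(p) = p*(-2 + sqrt(10))
Y*G(V((6 + 5) + 0, 3)) = (((6 + 5) + 0)*(-2 + sqrt(10)))/87 = ((11 + 0)*(-2 + sqrt(10)))/87 = (11*(-2 + sqrt(10)))/87 = (-22 + 11*sqrt(10))/87 = -22/87 + 11*sqrt(10)/87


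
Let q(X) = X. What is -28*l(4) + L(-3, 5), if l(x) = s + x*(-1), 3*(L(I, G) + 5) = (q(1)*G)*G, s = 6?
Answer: -158/3 ≈ -52.667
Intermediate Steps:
L(I, G) = -5 + G²/3 (L(I, G) = -5 + ((1*G)*G)/3 = -5 + (G*G)/3 = -5 + G²/3)
l(x) = 6 - x (l(x) = 6 + x*(-1) = 6 - x)
-28*l(4) + L(-3, 5) = -28*(6 - 1*4) + (-5 + (⅓)*5²) = -28*(6 - 4) + (-5 + (⅓)*25) = -28*2 + (-5 + 25/3) = -56 + 10/3 = -158/3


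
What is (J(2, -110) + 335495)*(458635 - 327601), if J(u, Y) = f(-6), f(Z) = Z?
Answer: 43960465626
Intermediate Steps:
J(u, Y) = -6
(J(2, -110) + 335495)*(458635 - 327601) = (-6 + 335495)*(458635 - 327601) = 335489*131034 = 43960465626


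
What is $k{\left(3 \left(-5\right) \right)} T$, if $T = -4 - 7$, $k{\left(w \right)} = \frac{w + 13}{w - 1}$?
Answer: $- \frac{11}{8} \approx -1.375$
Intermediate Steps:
$k{\left(w \right)} = \frac{13 + w}{-1 + w}$
$T = -11$ ($T = -4 - 7 = -11$)
$k{\left(3 \left(-5\right) \right)} T = \frac{13 + 3 \left(-5\right)}{-1 + 3 \left(-5\right)} \left(-11\right) = \frac{13 - 15}{-1 - 15} \left(-11\right) = \frac{1}{-16} \left(-2\right) \left(-11\right) = \left(- \frac{1}{16}\right) \left(-2\right) \left(-11\right) = \frac{1}{8} \left(-11\right) = - \frac{11}{8}$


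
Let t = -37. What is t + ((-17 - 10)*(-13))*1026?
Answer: 360089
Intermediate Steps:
t + ((-17 - 10)*(-13))*1026 = -37 + ((-17 - 10)*(-13))*1026 = -37 - 27*(-13)*1026 = -37 + 351*1026 = -37 + 360126 = 360089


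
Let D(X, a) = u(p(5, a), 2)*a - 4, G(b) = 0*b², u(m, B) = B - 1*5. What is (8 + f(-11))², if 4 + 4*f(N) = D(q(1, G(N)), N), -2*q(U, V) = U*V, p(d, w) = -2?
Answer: 3249/16 ≈ 203.06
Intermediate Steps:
u(m, B) = -5 + B (u(m, B) = B - 5 = -5 + B)
G(b) = 0
q(U, V) = -U*V/2
D(X, a) = -4 - 3*a (D(X, a) = (-5 + 2)*a - 4 = -3*a - 4 = -4 - 3*a)
f(N) = -2 - 3*N/4 (f(N) = -1 + (-4 - 3*N)/4 = -1 + (-1 - 3*N/4) = -2 - 3*N/4)
(8 + f(-11))² = (8 + (-2 - ¾*(-11)))² = (8 + (-2 + 33/4))² = (8 + 25/4)² = (57/4)² = 3249/16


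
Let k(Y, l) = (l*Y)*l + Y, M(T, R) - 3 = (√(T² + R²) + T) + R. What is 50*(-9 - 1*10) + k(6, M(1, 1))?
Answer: -782 + 60*√2 ≈ -697.15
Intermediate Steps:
M(T, R) = 3 + R + T + √(R² + T²) (M(T, R) = 3 + ((√(T² + R²) + T) + R) = 3 + ((√(R² + T²) + T) + R) = 3 + ((T + √(R² + T²)) + R) = 3 + (R + T + √(R² + T²)) = 3 + R + T + √(R² + T²))
k(Y, l) = Y + Y*l² (k(Y, l) = (Y*l)*l + Y = Y*l² + Y = Y + Y*l²)
50*(-9 - 1*10) + k(6, M(1, 1)) = 50*(-9 - 1*10) + 6*(1 + (3 + 1 + 1 + √(1² + 1²))²) = 50*(-9 - 10) + 6*(1 + (3 + 1 + 1 + √(1 + 1))²) = 50*(-19) + 6*(1 + (3 + 1 + 1 + √2)²) = -950 + 6*(1 + (5 + √2)²) = -950 + (6 + 6*(5 + √2)²) = -944 + 6*(5 + √2)²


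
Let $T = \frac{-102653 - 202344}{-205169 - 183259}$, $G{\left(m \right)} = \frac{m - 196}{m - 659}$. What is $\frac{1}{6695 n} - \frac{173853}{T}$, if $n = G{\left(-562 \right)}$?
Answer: $- \frac{342698737448012703}{1547801825570} \approx -2.2141 \cdot 10^{5}$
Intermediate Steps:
$G{\left(m \right)} = \frac{-196 + m}{-659 + m}$
$n = \frac{758}{1221}$ ($n = \frac{-196 - 562}{-659 - 562} = \frac{1}{-1221} \left(-758\right) = \left(- \frac{1}{1221}\right) \left(-758\right) = \frac{758}{1221} \approx 0.6208$)
$T = \frac{304997}{388428}$ ($T = - \frac{304997}{-388428} = \left(-304997\right) \left(- \frac{1}{388428}\right) = \frac{304997}{388428} \approx 0.78521$)
$\frac{1}{6695 n} - \frac{173853}{T} = \frac{1}{6695 \cdot \frac{758}{1221}} - \frac{173853}{\frac{304997}{388428}} = \frac{1}{6695} \cdot \frac{1221}{758} - \frac{67529373084}{304997} = \frac{1221}{5074810} - \frac{67529373084}{304997} = - \frac{342698737448012703}{1547801825570}$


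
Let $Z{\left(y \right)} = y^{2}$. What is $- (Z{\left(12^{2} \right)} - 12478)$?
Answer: $-8258$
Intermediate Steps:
$- (Z{\left(12^{2} \right)} - 12478) = - (\left(12^{2}\right)^{2} - 12478) = - (144^{2} - 12478) = - (20736 - 12478) = \left(-1\right) 8258 = -8258$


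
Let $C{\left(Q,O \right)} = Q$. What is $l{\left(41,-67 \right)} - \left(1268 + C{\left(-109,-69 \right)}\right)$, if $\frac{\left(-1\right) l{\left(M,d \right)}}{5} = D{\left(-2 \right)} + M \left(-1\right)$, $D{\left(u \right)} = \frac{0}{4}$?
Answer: $-954$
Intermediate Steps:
$D{\left(u \right)} = 0$ ($D{\left(u \right)} = 0 \cdot \frac{1}{4} = 0$)
$l{\left(M,d \right)} = 5 M$ ($l{\left(M,d \right)} = - 5 \left(0 + M \left(-1\right)\right) = - 5 \left(0 - M\right) = - 5 \left(- M\right) = 5 M$)
$l{\left(41,-67 \right)} - \left(1268 + C{\left(-109,-69 \right)}\right) = 5 \cdot 41 - \left(1268 - 109\right) = 205 - 1159 = -954$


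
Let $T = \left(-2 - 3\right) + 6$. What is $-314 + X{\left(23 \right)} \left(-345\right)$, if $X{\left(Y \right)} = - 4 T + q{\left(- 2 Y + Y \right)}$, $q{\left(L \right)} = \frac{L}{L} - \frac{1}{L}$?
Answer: $706$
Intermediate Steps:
$q{\left(L \right)} = 1 - \frac{1}{L}$
$T = 1$ ($T = -5 + 6 = 1$)
$X{\left(Y \right)} = -4 - \frac{-1 - Y}{Y}$ ($X{\left(Y \right)} = \left(-4\right) 1 + \frac{-1 + \left(- 2 Y + Y\right)}{- 2 Y + Y} = -4 + \frac{-1 - Y}{\left(-1\right) Y} = -4 + - \frac{1}{Y} \left(-1 - Y\right) = -4 - \frac{-1 - Y}{Y}$)
$-314 + X{\left(23 \right)} \left(-345\right) = -314 + \left(-3 + \frac{1}{23}\right) \left(-345\right) = -314 - -1020 = -314 + 1020 = 706$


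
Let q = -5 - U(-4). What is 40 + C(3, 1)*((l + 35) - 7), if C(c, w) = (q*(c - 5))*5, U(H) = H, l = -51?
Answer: -190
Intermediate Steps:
q = -1 (q = -5 - 1*(-4) = -5 + 4 = -1)
C(c, w) = 25 - 5*c (C(c, w) = -(c - 5)*5 = -(-5 + c)*5 = (5 - c)*5 = 25 - 5*c)
40 + C(3, 1)*((l + 35) - 7) = 40 + (25 - 5*3)*((-51 + 35) - 7) = 40 + (25 - 15)*(-16 - 7) = 40 + 10*(-23) = 40 - 230 = -190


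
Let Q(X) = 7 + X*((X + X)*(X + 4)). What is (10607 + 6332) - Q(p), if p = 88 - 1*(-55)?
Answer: -5995074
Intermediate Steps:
p = 143 (p = 88 + 55 = 143)
Q(X) = 7 + 2*X²*(4 + X) (Q(X) = 7 + X*((2*X)*(4 + X)) = 7 + X*(2*X*(4 + X)) = 7 + 2*X²*(4 + X))
(10607 + 6332) - Q(p) = (10607 + 6332) - (7 + 2*143³ + 8*143²) = 16939 - (7 + 2*2924207 + 8*20449) = 16939 - (7 + 5848414 + 163592) = 16939 - 1*6012013 = 16939 - 6012013 = -5995074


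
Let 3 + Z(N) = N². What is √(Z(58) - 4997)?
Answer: 2*I*√409 ≈ 40.448*I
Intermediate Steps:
Z(N) = -3 + N²
√(Z(58) - 4997) = √((-3 + 58²) - 4997) = √((-3 + 3364) - 4997) = √(3361 - 4997) = √(-1636) = 2*I*√409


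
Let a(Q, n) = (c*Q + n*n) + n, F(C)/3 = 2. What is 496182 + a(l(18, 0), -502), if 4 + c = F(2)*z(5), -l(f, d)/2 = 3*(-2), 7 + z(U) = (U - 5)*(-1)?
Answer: 747132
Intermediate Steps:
F(C) = 6 (F(C) = 3*2 = 6)
z(U) = -2 - U (z(U) = -7 + (U - 5)*(-1) = -7 + (-5 + U)*(-1) = -7 + (5 - U) = -2 - U)
l(f, d) = 12 (l(f, d) = -6*(-2) = -2*(-6) = 12)
c = -46 (c = -4 + 6*(-2 - 1*5) = -4 + 6*(-2 - 5) = -4 + 6*(-7) = -4 - 42 = -46)
a(Q, n) = n + n**2 - 46*Q (a(Q, n) = (-46*Q + n*n) + n = (-46*Q + n**2) + n = (n**2 - 46*Q) + n = n + n**2 - 46*Q)
496182 + a(l(18, 0), -502) = 496182 + (-502 + (-502)**2 - 46*12) = 496182 + (-502 + 252004 - 552) = 496182 + 250950 = 747132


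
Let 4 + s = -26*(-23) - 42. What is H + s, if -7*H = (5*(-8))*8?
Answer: 4184/7 ≈ 597.71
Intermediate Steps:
H = 320/7 (H = -5*(-8)*8/7 = -(-40)*8/7 = -⅐*(-320) = 320/7 ≈ 45.714)
s = 552 (s = -4 + (-26*(-23) - 42) = -4 + (598 - 42) = -4 + 556 = 552)
H + s = 320/7 + 552 = 4184/7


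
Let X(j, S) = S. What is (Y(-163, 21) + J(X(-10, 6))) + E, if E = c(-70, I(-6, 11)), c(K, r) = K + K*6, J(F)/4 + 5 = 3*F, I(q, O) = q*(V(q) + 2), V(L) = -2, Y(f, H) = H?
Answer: -417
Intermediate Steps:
I(q, O) = 0 (I(q, O) = q*(-2 + 2) = q*0 = 0)
J(F) = -20 + 12*F (J(F) = -20 + 4*(3*F) = -20 + 12*F)
c(K, r) = 7*K (c(K, r) = K + 6*K = 7*K)
E = -490 (E = 7*(-70) = -490)
(Y(-163, 21) + J(X(-10, 6))) + E = (21 + (-20 + 12*6)) - 490 = (21 + (-20 + 72)) - 490 = (21 + 52) - 490 = 73 - 490 = -417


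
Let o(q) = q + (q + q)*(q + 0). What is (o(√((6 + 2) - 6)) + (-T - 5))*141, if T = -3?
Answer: 282 + 141*√2 ≈ 481.40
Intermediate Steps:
o(q) = q + 2*q² (o(q) = q + (2*q)*q = q + 2*q²)
(o(√((6 + 2) - 6)) + (-T - 5))*141 = (√((6 + 2) - 6)*(1 + 2*√((6 + 2) - 6)) + (-1*(-3) - 5))*141 = (√(8 - 6)*(1 + 2*√(8 - 6)) + (3 - 5))*141 = (√2*(1 + 2*√2) - 2)*141 = (-2 + √2*(1 + 2*√2))*141 = -282 + 141*√2*(1 + 2*√2)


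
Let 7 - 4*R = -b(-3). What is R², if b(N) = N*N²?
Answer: 25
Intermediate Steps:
b(N) = N³
R = -5 (R = 7/4 - (-1)*(-3)³/4 = 7/4 - (-1)*(-27)/4 = 7/4 - ¼*27 = 7/4 - 27/4 = -5)
R² = (-5)² = 25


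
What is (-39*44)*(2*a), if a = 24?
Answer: -82368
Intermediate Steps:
(-39*44)*(2*a) = (-39*44)*(2*24) = -1716*48 = -82368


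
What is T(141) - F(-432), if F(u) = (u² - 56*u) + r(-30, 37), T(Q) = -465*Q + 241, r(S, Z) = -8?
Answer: -276132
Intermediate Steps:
T(Q) = 241 - 465*Q
F(u) = -8 + u² - 56*u (F(u) = (u² - 56*u) - 8 = -8 + u² - 56*u)
T(141) - F(-432) = (241 - 465*141) - (-8 + (-432)² - 56*(-432)) = (241 - 65565) - (-8 + 186624 + 24192) = -65324 - 1*210808 = -65324 - 210808 = -276132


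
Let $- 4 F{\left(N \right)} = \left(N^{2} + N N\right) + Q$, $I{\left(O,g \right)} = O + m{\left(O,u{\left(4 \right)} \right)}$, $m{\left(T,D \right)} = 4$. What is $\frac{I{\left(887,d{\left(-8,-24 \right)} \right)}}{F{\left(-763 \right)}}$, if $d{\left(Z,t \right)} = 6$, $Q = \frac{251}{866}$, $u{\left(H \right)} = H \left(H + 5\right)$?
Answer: $- \frac{1028808}{336105653} \approx -0.003061$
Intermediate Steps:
$u{\left(H \right)} = H \left(5 + H\right)$
$Q = \frac{251}{866}$ ($Q = 251 \cdot \frac{1}{866} = \frac{251}{866} \approx 0.28984$)
$I{\left(O,g \right)} = 4 + O$ ($I{\left(O,g \right)} = O + 4 = 4 + O$)
$F{\left(N \right)} = - \frac{251}{3464} - \frac{N^{2}}{2}$ ($F{\left(N \right)} = - \frac{\left(N^{2} + N N\right) + \frac{251}{866}}{4} = - \frac{\left(N^{2} + N^{2}\right) + \frac{251}{866}}{4} = - \frac{2 N^{2} + \frac{251}{866}}{4} = - \frac{\frac{251}{866} + 2 N^{2}}{4} = - \frac{251}{3464} - \frac{N^{2}}{2}$)
$\frac{I{\left(887,d{\left(-8,-24 \right)} \right)}}{F{\left(-763 \right)}} = \frac{4 + 887}{- \frac{251}{3464} - \frac{\left(-763\right)^{2}}{2}} = \frac{891}{- \frac{251}{3464} - \frac{582169}{2}} = \frac{891}{- \frac{1008316959}{3464}} = 891 \left(- \frac{3464}{1008316959}\right) = - \frac{1028808}{336105653}$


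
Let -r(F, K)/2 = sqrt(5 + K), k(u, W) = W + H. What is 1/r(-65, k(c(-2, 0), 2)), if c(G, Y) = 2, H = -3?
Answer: -1/4 ≈ -0.25000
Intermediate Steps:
k(u, W) = -3 + W (k(u, W) = W - 3 = -3 + W)
r(F, K) = -2*sqrt(5 + K)
1/r(-65, k(c(-2, 0), 2)) = 1/(-2*sqrt(5 + (-3 + 2))) = 1/(-2*sqrt(5 - 1)) = 1/(-2*sqrt(4)) = 1/(-2*2) = 1/(-4) = -1/4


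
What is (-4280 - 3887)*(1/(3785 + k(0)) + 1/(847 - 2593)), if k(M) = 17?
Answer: 4197838/1659573 ≈ 2.5295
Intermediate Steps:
(-4280 - 3887)*(1/(3785 + k(0)) + 1/(847 - 2593)) = (-4280 - 3887)*(1/(3785 + 17) + 1/(847 - 2593)) = -8167*(1/3802 + 1/(-1746)) = -8167*(1/3802 - 1/1746) = -8167*(-514/1659573) = 4197838/1659573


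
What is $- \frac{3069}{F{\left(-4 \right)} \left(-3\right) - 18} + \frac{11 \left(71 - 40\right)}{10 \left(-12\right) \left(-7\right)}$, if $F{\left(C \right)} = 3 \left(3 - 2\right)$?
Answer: $\frac{95821}{840} \approx 114.07$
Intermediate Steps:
$F{\left(C \right)} = 3$ ($F{\left(C \right)} = 3 \cdot 1 = 3$)
$- \frac{3069}{F{\left(-4 \right)} \left(-3\right) - 18} + \frac{11 \left(71 - 40\right)}{10 \left(-12\right) \left(-7\right)} = - \frac{3069}{3 \left(-3\right) - 18} + \frac{11 \left(71 - 40\right)}{10 \left(-12\right) \left(-7\right)} = - \frac{3069}{-9 - 18} + \frac{11 \cdot 31}{\left(-120\right) \left(-7\right)} = - \frac{3069}{-27} + \frac{341}{840} = \left(-3069\right) \left(- \frac{1}{27}\right) + 341 \cdot \frac{1}{840} = \frac{341}{3} + \frac{341}{840} = \frac{95821}{840}$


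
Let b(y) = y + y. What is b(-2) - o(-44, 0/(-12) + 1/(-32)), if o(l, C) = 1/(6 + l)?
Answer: -151/38 ≈ -3.9737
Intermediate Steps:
b(y) = 2*y
b(-2) - o(-44, 0/(-12) + 1/(-32)) = 2*(-2) - 1/(6 - 44) = -4 - 1/(-38) = -4 - 1*(-1/38) = -4 + 1/38 = -151/38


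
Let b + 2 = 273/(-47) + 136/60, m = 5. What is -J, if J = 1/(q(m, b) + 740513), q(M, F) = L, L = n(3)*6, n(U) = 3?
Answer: -1/740531 ≈ -1.3504e-6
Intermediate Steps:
b = -3907/705 (b = -2 + (273/(-47) + 136/60) = -2 + (273*(-1/47) + 136*(1/60)) = -2 + (-273/47 + 34/15) = -2 - 2497/705 = -3907/705 ≈ -5.5418)
L = 18 (L = 3*6 = 18)
q(M, F) = 18
J = 1/740531 (J = 1/(18 + 740513) = 1/740531 ≈ 1.3504e-6)
-J = -1*1/740531 = -1/740531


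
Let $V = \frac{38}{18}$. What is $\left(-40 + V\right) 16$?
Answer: $- \frac{5456}{9} \approx -606.22$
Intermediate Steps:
$V = \frac{19}{9}$ ($V = 38 \cdot \frac{1}{18} = \frac{19}{9} \approx 2.1111$)
$\left(-40 + V\right) 16 = \left(-40 + \frac{19}{9}\right) 16 = \left(- \frac{341}{9}\right) 16 = - \frac{5456}{9}$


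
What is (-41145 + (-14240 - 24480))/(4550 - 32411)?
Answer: 79865/27861 ≈ 2.8666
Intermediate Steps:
(-41145 + (-14240 - 24480))/(4550 - 32411) = (-41145 - 38720)/(-27861) = -79865*(-1/27861) = 79865/27861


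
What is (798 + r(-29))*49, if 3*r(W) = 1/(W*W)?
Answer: 98654395/2523 ≈ 39102.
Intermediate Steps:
r(W) = 1/(3*W²) (r(W) = (1/(W*W))/3 = 1/(3*W²))
(798 + r(-29))*49 = (798 + (⅓)/(-29)²)*49 = (798 + (⅓)*(1/841))*49 = (798 + 1/2523)*49 = (2013355/2523)*49 = 98654395/2523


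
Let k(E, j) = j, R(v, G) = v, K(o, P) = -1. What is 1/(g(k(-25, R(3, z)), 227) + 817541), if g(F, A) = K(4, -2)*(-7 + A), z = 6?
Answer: 1/817321 ≈ 1.2235e-6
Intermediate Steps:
g(F, A) = 7 - A (g(F, A) = -(-7 + A) = 7 - A)
1/(g(k(-25, R(3, z)), 227) + 817541) = 1/((7 - 1*227) + 817541) = 1/((7 - 227) + 817541) = 1/(-220 + 817541) = 1/817321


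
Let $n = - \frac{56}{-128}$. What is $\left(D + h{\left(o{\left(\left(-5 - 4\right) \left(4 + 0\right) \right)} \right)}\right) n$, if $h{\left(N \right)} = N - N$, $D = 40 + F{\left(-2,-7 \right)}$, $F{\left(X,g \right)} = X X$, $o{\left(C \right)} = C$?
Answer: $\frac{77}{4} \approx 19.25$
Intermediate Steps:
$F{\left(X,g \right)} = X^{2}$
$D = 44$ ($D = 40 + \left(-2\right)^{2} = 40 + 4 = 44$)
$n = \frac{7}{16}$ ($n = \left(-56\right) \left(- \frac{1}{128}\right) = \frac{7}{16} \approx 0.4375$)
$h{\left(N \right)} = 0$
$\left(D + h{\left(o{\left(\left(-5 - 4\right) \left(4 + 0\right) \right)} \right)}\right) n = \left(44 + 0\right) \frac{7}{16} = 44 \cdot \frac{7}{16} = \frac{77}{4}$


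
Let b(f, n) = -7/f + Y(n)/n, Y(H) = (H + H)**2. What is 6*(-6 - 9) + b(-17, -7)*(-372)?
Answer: 172938/17 ≈ 10173.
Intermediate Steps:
Y(H) = 4*H**2 (Y(H) = (2*H)**2 = 4*H**2)
b(f, n) = -7/f + 4*n (b(f, n) = -7/f + (4*n**2)/n = -7/f + 4*n)
6*(-6 - 9) + b(-17, -7)*(-372) = 6*(-6 - 9) + (-7/(-17) + 4*(-7))*(-372) = 6*(-15) + (-7*(-1/17) - 28)*(-372) = -90 + (7/17 - 28)*(-372) = -90 - 469/17*(-372) = -90 + 174468/17 = 172938/17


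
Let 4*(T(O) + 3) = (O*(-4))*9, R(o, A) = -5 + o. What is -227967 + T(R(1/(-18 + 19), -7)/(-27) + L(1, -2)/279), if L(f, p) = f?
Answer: -21201337/93 ≈ -2.2797e+5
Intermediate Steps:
T(O) = -3 - 9*O (T(O) = -3 + ((O*(-4))*9)/4 = -3 + (-4*O*9)/4 = -3 + (-36*O)/4 = -3 - 9*O)
-227967 + T(R(1/(-18 + 19), -7)/(-27) + L(1, -2)/279) = -227967 + (-3 - 9*((-5 + 1/(-18 + 19))/(-27) + 1/279)) = -227967 + (-3 - 9*((-5 + 1/1)*(-1/27) + 1*(1/279))) = -227967 + (-3 - 9*((-5 + 1)*(-1/27) + 1/279)) = -227967 + (-3 - 9*(-4*(-1/27) + 1/279)) = -227967 + (-3 - 9*(4/27 + 1/279)) = -227967 + (-3 - 9*127/837) = -227967 + (-3 - 127/93) = -227967 - 406/93 = -21201337/93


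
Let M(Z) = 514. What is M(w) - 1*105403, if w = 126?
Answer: -104889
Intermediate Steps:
M(w) - 1*105403 = 514 - 1*105403 = 514 - 105403 = -104889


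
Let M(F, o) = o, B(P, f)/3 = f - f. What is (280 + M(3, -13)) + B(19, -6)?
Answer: 267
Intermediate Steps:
B(P, f) = 0 (B(P, f) = 3*(f - f) = 3*0 = 0)
(280 + M(3, -13)) + B(19, -6) = (280 - 13) + 0 = 267 + 0 = 267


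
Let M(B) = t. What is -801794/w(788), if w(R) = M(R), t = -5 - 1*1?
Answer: 400897/3 ≈ 1.3363e+5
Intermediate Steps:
t = -6 (t = -5 - 1 = -6)
M(B) = -6
w(R) = -6
-801794/w(788) = -801794/(-6) = -801794*(-⅙) = 400897/3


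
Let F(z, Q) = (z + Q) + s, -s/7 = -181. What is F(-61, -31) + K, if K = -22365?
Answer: -21190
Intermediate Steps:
s = 1267 (s = -7*(-181) = 1267)
F(z, Q) = 1267 + Q + z (F(z, Q) = (z + Q) + 1267 = (Q + z) + 1267 = 1267 + Q + z)
F(-61, -31) + K = (1267 - 31 - 61) - 22365 = 1175 - 22365 = -21190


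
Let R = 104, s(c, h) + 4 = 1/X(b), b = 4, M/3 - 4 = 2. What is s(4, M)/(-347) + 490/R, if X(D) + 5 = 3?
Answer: 85249/18044 ≈ 4.7245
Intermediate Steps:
M = 18 (M = 12 + 3*2 = 12 + 6 = 18)
X(D) = -2 (X(D) = -5 + 3 = -2)
s(c, h) = -9/2 (s(c, h) = -4 + 1/(-2) = -4 - ½ = -9/2)
s(4, M)/(-347) + 490/R = -9/2/(-347) + 490/104 = -9/2*(-1/347) + 490*(1/104) = 9/694 + 245/52 = 85249/18044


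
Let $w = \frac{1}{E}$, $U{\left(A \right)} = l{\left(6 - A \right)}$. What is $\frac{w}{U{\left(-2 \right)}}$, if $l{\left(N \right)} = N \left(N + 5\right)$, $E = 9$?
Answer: $\frac{1}{936} \approx 0.0010684$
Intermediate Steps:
$l{\left(N \right)} = N \left(5 + N\right)$
$U{\left(A \right)} = \left(6 - A\right) \left(11 - A\right)$ ($U{\left(A \right)} = \left(6 - A\right) \left(5 - \left(-6 + A\right)\right) = \left(6 - A\right) \left(11 - A\right)$)
$w = \frac{1}{9} \approx 0.11111$
$\frac{w}{U{\left(-2 \right)}} = \frac{1}{\left(-11 - 2\right) \left(-6 - 2\right)} \frac{1}{9} = \frac{1}{\left(-13\right) \left(-8\right)} \frac{1}{9} = \frac{1}{104} \cdot \frac{1}{9} = \frac{1}{936}$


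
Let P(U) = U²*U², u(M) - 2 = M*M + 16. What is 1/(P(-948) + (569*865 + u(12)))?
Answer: 1/807669371963 ≈ 1.2381e-12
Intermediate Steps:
u(M) = 18 + M² (u(M) = 2 + (M*M + 16) = 2 + (M² + 16) = 2 + (16 + M²) = 18 + M²)
P(U) = U⁴
1/(P(-948) + (569*865 + u(12))) = 1/((-948)⁴ + (569*865 + (18 + 12²))) = 1/(807668879616 + (492185 + (18 + 144))) = 1/(807668879616 + (492185 + 162)) = 1/(807668879616 + 492347) = 1/807669371963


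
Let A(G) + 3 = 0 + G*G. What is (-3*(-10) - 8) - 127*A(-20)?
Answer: -50397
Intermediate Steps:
A(G) = -3 + G² (A(G) = -3 + (0 + G*G) = -3 + (0 + G²) = -3 + G²)
(-3*(-10) - 8) - 127*A(-20) = (-3*(-10) - 8) - 127*(-3 + (-20)²) = (30 - 8) - 127*(-3 + 400) = 22 - 127*397 = 22 - 50419 = -50397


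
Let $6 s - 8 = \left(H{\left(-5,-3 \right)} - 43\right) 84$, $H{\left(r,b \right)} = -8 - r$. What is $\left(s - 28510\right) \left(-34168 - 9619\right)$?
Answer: $\frac{3829523446}{3} \approx 1.2765 \cdot 10^{9}$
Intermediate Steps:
$s = - \frac{1928}{3}$ ($s = \frac{4}{3} + \frac{\left(\left(-8 - -5\right) - 43\right) 84}{6} = \frac{4}{3} + \frac{\left(\left(-8 + 5\right) - 43\right) 84}{6} = \frac{4}{3} + \frac{\left(-3 - 43\right) 84}{6} = \frac{4}{3} + \frac{\left(-46\right) 84}{6} = \frac{4}{3} + \frac{1}{6} \left(-3864\right) = \frac{4}{3} - 644 = - \frac{1928}{3} \approx -642.67$)
$\left(s - 28510\right) \left(-34168 - 9619\right) = \left(- \frac{1928}{3} - 28510\right) \left(-34168 - 9619\right) = \left(- \frac{87458}{3}\right) \left(-43787\right) = \frac{3829523446}{3}$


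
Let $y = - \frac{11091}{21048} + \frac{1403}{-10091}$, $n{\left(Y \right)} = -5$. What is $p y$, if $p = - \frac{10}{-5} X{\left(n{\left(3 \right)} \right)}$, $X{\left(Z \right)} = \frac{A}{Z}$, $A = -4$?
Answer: $- \frac{9429975}{8849807} \approx -1.0656$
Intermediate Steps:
$y = - \frac{47149875}{70798456}$ ($y = \left(-11091\right) \frac{1}{21048} + 1403 \left(- \frac{1}{10091}\right) = - \frac{3697}{7016} - \frac{1403}{10091} = - \frac{47149875}{70798456} \approx -0.66597$)
$X{\left(Z \right)} = - \frac{4}{Z}$
$p = \frac{8}{5}$ ($p = - \frac{10}{-5} \left(- \frac{4}{-5}\right) = \left(-10\right) \left(- \frac{1}{5}\right) \left(\left(-4\right) \left(- \frac{1}{5}\right)\right) = 2 \cdot \frac{4}{5} = \frac{8}{5} \approx 1.6$)
$p y = \frac{8}{5} \left(- \frac{47149875}{70798456}\right) = - \frac{9429975}{8849807}$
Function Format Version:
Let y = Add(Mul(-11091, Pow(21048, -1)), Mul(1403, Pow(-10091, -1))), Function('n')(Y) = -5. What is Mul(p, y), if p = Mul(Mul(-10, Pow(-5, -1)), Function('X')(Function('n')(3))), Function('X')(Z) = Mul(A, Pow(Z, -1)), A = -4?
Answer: Rational(-9429975, 8849807) ≈ -1.0656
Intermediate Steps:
y = Rational(-47149875, 70798456) (y = Add(Mul(-11091, Rational(1, 21048)), Mul(1403, Rational(-1, 10091))) = Add(Rational(-3697, 7016), Rational(-1403, 10091)) = Rational(-47149875, 70798456) ≈ -0.66597)
Function('X')(Z) = Mul(-4, Pow(Z, -1))
p = Rational(8, 5) (p = Mul(Mul(-10, Pow(-5, -1)), Mul(-4, Pow(-5, -1))) = Mul(Mul(-10, Rational(-1, 5)), Mul(-4, Rational(-1, 5))) = Mul(2, Rational(4, 5)) = Rational(8, 5) ≈ 1.6000)
Mul(p, y) = Mul(Rational(8, 5), Rational(-47149875, 70798456)) = Rational(-9429975, 8849807)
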